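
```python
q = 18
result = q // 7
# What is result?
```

Trace:
`q = 18` → q = 18
`result = q // 7` → result = 2
So result = 2

Answer: 2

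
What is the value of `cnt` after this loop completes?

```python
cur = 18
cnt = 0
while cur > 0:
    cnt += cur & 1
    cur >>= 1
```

Count set bits in 18 (binary: 0b10010)
`cnt` takes the values: 0 → 1 → 2

Answer: 2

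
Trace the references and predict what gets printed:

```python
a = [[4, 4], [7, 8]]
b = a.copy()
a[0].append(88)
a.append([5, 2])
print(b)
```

Key concept: shallow copy with nested lists.
Step by step:
`a = [[4, 4], [7, 8]]` → a = [[4, 4], [7, 8]]
`b = a.copy()` → b = [[4, 4], [7, 8]]
`a[0].append(88)` → a = [[4, 4, 88], [7, 8]]; b = [[4, 4, 88], [7, 8]]
`a.append([5, 2])` → a = [[4, 4, 88], [7, 8], [5, 2]]
`print(b)` → prints [[4, 4, 88], [7, 8]]

Answer: [[4, 4, 88], [7, 8]]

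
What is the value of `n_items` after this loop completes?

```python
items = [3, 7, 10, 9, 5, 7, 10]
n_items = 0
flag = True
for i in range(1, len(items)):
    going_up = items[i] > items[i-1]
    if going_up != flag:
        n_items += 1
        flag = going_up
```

Count direction changes in [3, 7, 10, 9, 5, 7, 10]
`n_items` takes the values: 0 → 1 → 2

Answer: 2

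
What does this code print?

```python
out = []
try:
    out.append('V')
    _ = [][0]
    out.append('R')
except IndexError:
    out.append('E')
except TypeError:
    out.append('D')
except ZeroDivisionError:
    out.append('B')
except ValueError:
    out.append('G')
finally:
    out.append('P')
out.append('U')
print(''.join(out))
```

Execution trace: 'V' (try body) → 'E' (except IndexError) → 'P' (finally) → 'U' (after the try/except). Output: VEPU

Answer: VEPU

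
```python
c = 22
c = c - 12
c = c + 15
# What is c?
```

Trace:
`c = 22` → c = 22
`c = c - 12` → c = 10
`c = c + 15` → c = 25
So c = 25

Answer: 25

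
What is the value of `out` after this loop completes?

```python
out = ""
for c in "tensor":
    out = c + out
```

Reverse 'tensor'
`out` takes the values: "" → "t" → "et" → "net" → "snet" → "osnet" → "rosnet"

Answer: "rosnet"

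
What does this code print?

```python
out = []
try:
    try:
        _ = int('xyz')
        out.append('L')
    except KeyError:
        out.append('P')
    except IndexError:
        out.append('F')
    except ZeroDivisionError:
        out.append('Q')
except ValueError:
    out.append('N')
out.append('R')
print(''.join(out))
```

Execution trace: 'N' (outer except ValueError) → 'R' (after the try/except). Output: NR

Answer: NR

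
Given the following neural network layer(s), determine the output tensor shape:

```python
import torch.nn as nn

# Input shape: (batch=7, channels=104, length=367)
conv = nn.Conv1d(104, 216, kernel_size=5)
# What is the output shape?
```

Input: (7, 104, 367) -> Output: (7, 216, 363)

Answer: (7, 216, 363)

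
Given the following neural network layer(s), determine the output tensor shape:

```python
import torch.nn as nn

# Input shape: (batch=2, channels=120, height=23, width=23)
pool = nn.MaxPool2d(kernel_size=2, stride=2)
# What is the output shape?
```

Input: (2, 120, 23, 23) -> Output: (2, 120, 11, 11)

Answer: (2, 120, 11, 11)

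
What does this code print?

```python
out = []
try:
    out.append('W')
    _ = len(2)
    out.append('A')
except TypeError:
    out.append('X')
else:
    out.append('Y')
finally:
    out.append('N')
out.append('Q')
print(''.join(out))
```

Execution trace: 'W' (try body) → 'X' (except TypeError) → 'N' (finally) → 'Q' (after the try/except). Output: WXNQ

Answer: WXNQ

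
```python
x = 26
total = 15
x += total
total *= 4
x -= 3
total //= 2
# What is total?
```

Trace:
`x = 26` → x = 26
`total = 15` → total = 15
`x += total` → x = 41
`total *= 4` → total = 60
`x -= 3` → x = 38
`total //= 2` → total = 30
So total = 30

Answer: 30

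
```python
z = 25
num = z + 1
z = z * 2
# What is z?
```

Trace:
`z = 25` → z = 25
`num = z + 1` → num = 26
`z = z * 2` → z = 50
So z = 50

Answer: 50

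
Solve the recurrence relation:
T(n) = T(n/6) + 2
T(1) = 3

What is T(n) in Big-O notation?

Each step divides n by 6 and adds 2. After log_6(n) steps we reach T(1)=3. So T(n) = 2·log_6(n) + 3 = O(log n).

Answer: O(log n)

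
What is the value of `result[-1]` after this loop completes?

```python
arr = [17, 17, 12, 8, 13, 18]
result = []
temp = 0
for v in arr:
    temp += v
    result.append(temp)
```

Cumulative sum ends at 85
`result` takes the values: [] → [17] → [17, 34] → [17, 34, 46] → [17, 34, 46, 54] → [17, 34, 46, 54, 67] → [17, 34, 46, 54, 67, 85]
So `result[-1]` = 85

Answer: 85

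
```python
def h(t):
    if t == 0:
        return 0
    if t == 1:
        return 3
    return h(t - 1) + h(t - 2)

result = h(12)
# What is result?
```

Build up from base cases: h(0)=0, h(1)=3, h(2)=3, h(3)=6, h(4)=9, h(5)=15, h(6)=24, ..., h(12)=432

Answer: 432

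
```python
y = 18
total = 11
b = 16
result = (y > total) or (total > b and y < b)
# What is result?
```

Trace:
`y = 18` → y = 18
`total = 11` → total = 11
`b = 16` → b = 16
`result = (y > total) or (total > b and y < b)` → result = True
So result = True

Answer: True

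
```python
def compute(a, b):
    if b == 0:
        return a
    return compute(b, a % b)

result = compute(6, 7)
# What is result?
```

compute(6, 7) -> compute(7, 6) -> compute(6, 1) -> compute(1, 0) -> 1

Answer: 1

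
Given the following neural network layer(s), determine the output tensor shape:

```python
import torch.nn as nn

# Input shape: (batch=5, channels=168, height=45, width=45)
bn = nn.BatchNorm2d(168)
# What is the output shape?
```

Input: (5, 168, 45, 45) -> Output: (5, 168, 45, 45)

Answer: (5, 168, 45, 45)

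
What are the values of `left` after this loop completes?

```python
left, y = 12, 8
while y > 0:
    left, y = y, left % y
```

GCD of 12 and 8
`left` takes the values: 12 → 8 → 4

Answer: 4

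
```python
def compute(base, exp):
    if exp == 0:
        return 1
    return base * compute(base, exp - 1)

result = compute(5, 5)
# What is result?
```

compute(5, 5) = 5 * 5 * 5 * 5 * 5 = 3125

Answer: 3125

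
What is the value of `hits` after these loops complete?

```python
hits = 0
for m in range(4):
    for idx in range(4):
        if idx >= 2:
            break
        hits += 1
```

Inner breaks at 2, outer runs 4 times
`hits` takes the values: 0 → 1 → 2 → 3 → 4 → 5 → 6 → 7 → 8

Answer: 8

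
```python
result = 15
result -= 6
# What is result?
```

Trace:
`result = 15` → result = 15
`result -= 6` → result = 9
So result = 9

Answer: 9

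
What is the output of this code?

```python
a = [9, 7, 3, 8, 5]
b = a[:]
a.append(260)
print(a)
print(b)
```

Key concept: slice [:] creates copy.
Step by step:
`a = [9, 7, 3, 8, 5]` → a = [9, 7, 3, 8, 5]
`b = a[:]` → b = [9, 7, 3, 8, 5]
`a.append(260)` → a = [9, 7, 3, 8, 5, 260]
`print(a)` → prints [9, 7, 3, 8, 5, 260]
`print(b)` → prints [9, 7, 3, 8, 5]

Answer:
[9, 7, 3, 8, 5, 260]
[9, 7, 3, 8, 5]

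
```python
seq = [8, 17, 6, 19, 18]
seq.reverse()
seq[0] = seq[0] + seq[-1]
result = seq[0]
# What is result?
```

Trace:
`seq = [8, 17, 6, 19, 18]` → seq = [8, 17, 6, 19, 18]
`seq.reverse()` → seq = [18, 19, 6, 17, 8]
`seq[0] = seq[0] + seq[-1]` → seq = [26, 19, 6, 17, 8]
`result = seq[0]` → result = 26
So result = 26

Answer: 26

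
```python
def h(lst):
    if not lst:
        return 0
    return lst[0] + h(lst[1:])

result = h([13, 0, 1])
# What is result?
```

13 + 0 + 1 + 0 = 14

Answer: 14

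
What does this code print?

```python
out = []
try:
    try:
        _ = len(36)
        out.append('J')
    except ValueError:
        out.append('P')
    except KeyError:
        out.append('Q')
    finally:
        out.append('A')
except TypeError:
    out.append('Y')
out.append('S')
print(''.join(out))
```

Execution trace: 'A' (finally) → 'Y' (outer except TypeError) → 'S' (after the try/except). Output: AYS

Answer: AYS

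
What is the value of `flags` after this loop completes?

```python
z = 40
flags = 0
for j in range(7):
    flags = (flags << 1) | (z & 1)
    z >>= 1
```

Reverse lowest 7 bits of 40
`flags` takes the values: 0 → 1 → 2 → 5 → 10

Answer: 10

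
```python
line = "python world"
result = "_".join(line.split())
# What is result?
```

Trace:
`line = "python world"` → line = 'python world'
`result = "_".join(line.split())` → result = 'python_world'
So result = 'python_world'

Answer: 'python_world'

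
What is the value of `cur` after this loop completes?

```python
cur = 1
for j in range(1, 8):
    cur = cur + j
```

Start at 1, add 1 through 7
`cur` takes the values: 1 → 2 → 4 → 7 → 11 → 16 → 22 → 29

Answer: 29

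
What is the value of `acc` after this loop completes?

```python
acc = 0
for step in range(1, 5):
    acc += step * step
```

Sum of squares 1² to 4² = 30
`acc` takes the values: 0 → 1 → 5 → 14 → 30

Answer: 30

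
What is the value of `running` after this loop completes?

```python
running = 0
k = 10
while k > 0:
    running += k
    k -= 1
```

Sum 10 down to 1
`running` takes the values: 0 → 10 → 19 → 27 → 34 → 40 → 45 → 49 → 52 → 54 → 55

Answer: 55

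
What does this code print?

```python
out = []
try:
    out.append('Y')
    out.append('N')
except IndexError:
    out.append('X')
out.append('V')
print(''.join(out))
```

Execution trace: 'Y' (try body) → 'N' (try body, no exception) → 'V' (after the try/except). Output: YNV

Answer: YNV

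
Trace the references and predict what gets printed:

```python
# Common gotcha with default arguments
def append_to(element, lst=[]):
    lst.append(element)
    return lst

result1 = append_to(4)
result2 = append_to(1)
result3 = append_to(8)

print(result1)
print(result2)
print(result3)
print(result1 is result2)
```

Key concept: mutable default argument gotcha.
Step by step:
`result1 = append_to(4)` → result1 = [4]
`result2 = append_to(1)` → result1 = [4, 1] (same object as result2); result2 = [4, 1] (same object as result1)
`result3 = append_to(8)` → result1 = [4, 1, 8] (same object as result2, result3); result2 = [4, 1, 8] (same object as result1, result3); result3 = [4, 1, 8] (same object as result1, result2)
`print(result1)` → prints [4, 1, 8]
`print(result2)` → prints [4, 1, 8]
`print(result3)` → prints [4, 1, 8]
`print(result1 is result2)` → prints True

Answer:
[4, 1, 8]
[4, 1, 8]
[4, 1, 8]
True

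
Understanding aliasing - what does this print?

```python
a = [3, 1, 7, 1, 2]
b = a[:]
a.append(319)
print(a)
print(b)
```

Key concept: slice [:] creates copy.
Step by step:
`a = [3, 1, 7, 1, 2]` → a = [3, 1, 7, 1, 2]
`b = a[:]` → b = [3, 1, 7, 1, 2]
`a.append(319)` → a = [3, 1, 7, 1, 2, 319]
`print(a)` → prints [3, 1, 7, 1, 2, 319]
`print(b)` → prints [3, 1, 7, 1, 2]

Answer:
[3, 1, 7, 1, 2, 319]
[3, 1, 7, 1, 2]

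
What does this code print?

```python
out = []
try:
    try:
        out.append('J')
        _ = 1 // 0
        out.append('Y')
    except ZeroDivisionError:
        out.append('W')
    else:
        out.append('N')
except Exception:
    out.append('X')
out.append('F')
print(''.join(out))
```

Execution trace: 'J' (inner try body) → 'W' (inner except ZeroDivisionError) → 'F' (after the try/except). Output: JWF

Answer: JWF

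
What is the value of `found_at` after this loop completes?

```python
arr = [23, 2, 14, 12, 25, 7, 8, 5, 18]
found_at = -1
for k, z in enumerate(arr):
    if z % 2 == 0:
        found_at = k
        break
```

First even number index in [23, 2, 14, 12, 25, 7, 8, 5, 18]
`found_at` takes the values: -1 → 1

Answer: 1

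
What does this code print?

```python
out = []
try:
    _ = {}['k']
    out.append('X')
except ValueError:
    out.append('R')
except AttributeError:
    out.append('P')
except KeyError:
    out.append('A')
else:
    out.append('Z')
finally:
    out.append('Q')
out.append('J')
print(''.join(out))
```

Execution trace: 'A' (except KeyError) → 'Q' (finally) → 'J' (after the try/except). Output: AQJ

Answer: AQJ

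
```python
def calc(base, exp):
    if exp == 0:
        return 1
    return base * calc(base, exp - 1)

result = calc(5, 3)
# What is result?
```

calc(5, 3) = 5 * 5 * 5 = 125

Answer: 125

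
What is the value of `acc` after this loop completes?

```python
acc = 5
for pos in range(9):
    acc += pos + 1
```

Start at 5, add 1 to 9 = 50
`acc` takes the values: 5 → 6 → 8 → 11 → 15 → 20 → 26 → 33 → 41 → 50

Answer: 50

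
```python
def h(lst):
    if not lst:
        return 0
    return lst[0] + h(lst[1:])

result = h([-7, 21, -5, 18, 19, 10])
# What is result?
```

(-7) + 21 + (-5) + 18 + 19 + 10 + 0 = 56

Answer: 56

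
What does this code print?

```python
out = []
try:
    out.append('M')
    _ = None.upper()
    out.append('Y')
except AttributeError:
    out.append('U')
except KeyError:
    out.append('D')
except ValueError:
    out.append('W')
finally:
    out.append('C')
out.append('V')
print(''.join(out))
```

Execution trace: 'M' (try body) → 'U' (except AttributeError) → 'C' (finally) → 'V' (after the try/except). Output: MUCV

Answer: MUCV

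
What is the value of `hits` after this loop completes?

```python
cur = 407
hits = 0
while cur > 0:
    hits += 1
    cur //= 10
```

Count digits by repeated division by 10
`hits` takes the values: 0 → 1 → 2 → 3

Answer: 3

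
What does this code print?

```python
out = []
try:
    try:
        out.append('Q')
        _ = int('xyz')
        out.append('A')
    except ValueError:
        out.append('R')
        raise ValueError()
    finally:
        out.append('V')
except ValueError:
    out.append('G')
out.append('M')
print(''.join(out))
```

Execution trace: 'Q' (inner try body) → 'R' (inner except ValueError) → 'V' (inner finally) → 'G' (outer except ValueError) → 'M' (after the try/except). Output: QRVGM

Answer: QRVGM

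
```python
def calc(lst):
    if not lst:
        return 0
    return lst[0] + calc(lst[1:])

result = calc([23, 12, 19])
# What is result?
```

23 + 12 + 19 + 0 = 54

Answer: 54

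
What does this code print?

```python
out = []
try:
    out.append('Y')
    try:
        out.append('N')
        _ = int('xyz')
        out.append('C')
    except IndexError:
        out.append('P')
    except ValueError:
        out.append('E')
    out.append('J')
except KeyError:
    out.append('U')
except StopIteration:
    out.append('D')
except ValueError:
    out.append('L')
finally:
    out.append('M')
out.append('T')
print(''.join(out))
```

Execution trace: 'Y' (try body) → 'N' (inner try body) → 'E' (inner except ValueError) → 'J' (try body, no exception) → 'M' (finally) → 'T' (after the try/except). Output: YNEJMT

Answer: YNEJMT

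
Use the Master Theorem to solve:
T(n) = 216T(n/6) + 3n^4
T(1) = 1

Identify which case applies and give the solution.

a=216, b=6, f(n)=3n^4. log_6(216) = 3. Since c=4 > 3 and the regularity condition holds (216(n/6)^4 = (216/6^4)n^4 with 216/6^4 < 1), Case 3 applies: T(n) = Θ(f(n)) = O(n^4).

Answer: O(n^4) - Case 3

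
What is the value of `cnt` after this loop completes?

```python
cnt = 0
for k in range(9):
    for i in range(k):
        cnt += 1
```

Triangle number: 0+1+2+...+8
`cnt` takes the values: 0 → 1 → 2 → 3 → 4 → 5 → 6 → 7 → 8 → 9 → 10 → 11 → 12 → 13 → 14 → 15 → 16 → 17 → 18 → 19 → 20 → 21 → 22 → 23 → 24 → 25 → 26 → 27 → 28 → 29 → 30 → 31 → 32 → 33 → 34 → 35 → 36

Answer: 36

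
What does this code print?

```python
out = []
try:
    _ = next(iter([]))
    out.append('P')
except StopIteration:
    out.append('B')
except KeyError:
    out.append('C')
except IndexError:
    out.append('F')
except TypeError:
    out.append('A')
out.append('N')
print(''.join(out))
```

Execution trace: 'B' (except StopIteration) → 'N' (after the try/except). Output: BN

Answer: BN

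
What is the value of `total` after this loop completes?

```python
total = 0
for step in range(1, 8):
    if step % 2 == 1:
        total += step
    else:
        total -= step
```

Add odd, subtract even
`total` takes the values: 0 → 1 → -1 → 2 → -2 → 3 → -3 → 4

Answer: 4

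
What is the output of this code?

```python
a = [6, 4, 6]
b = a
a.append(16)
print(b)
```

Key concept: basic list aliasing.
Step by step:
`a = [6, 4, 6]` → a = [6, 4, 6]
`b = a` → b = [6, 4, 6] (same object as a)
`a.append(16)` → a = [6, 4, 6, 16] (same object as b); b = [6, 4, 6, 16] (same object as a)
`print(b)` → prints [6, 4, 6, 16]

Answer: [6, 4, 6, 16]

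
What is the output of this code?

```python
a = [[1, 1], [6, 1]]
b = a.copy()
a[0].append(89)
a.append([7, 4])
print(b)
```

Key concept: shallow copy with nested lists.
Step by step:
`a = [[1, 1], [6, 1]]` → a = [[1, 1], [6, 1]]
`b = a.copy()` → b = [[1, 1], [6, 1]]
`a[0].append(89)` → a = [[1, 1, 89], [6, 1]]; b = [[1, 1, 89], [6, 1]]
`a.append([7, 4])` → a = [[1, 1, 89], [6, 1], [7, 4]]
`print(b)` → prints [[1, 1, 89], [6, 1]]

Answer: [[1, 1, 89], [6, 1]]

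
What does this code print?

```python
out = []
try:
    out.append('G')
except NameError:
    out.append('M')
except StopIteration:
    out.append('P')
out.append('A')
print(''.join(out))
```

Execution trace: 'G' (try body, no exception) → 'A' (after the try/except). Output: GA

Answer: GA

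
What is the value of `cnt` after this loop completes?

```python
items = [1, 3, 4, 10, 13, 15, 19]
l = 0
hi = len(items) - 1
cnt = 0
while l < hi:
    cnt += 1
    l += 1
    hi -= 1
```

Iterations until pointers meet (list length 7)
`cnt` takes the values: 0 → 1 → 2 → 3

Answer: 3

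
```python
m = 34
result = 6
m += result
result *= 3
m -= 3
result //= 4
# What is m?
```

Trace:
`m = 34` → m = 34
`result = 6` → result = 6
`m += result` → m = 40
`result *= 3` → result = 18
`m -= 3` → m = 37
`result //= 4` → result = 4
So m = 37

Answer: 37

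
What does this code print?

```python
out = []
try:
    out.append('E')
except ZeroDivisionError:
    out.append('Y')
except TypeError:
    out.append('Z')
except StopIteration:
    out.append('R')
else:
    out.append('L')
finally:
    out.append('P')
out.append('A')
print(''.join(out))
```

Execution trace: 'E' (try body, no exception) → 'L' (else) → 'P' (finally) → 'A' (after the try/except). Output: ELPA

Answer: ELPA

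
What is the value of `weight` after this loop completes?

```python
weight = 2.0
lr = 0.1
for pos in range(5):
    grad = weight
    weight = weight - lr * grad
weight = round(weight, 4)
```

Gradient descent: w = 2.0 * (1 - 0.1)^5
`weight` takes the values: 2.0 → 1.8 → 1.62 → 1.458 → 1.3122 → 1.18098 → 1.181

Answer: 1.181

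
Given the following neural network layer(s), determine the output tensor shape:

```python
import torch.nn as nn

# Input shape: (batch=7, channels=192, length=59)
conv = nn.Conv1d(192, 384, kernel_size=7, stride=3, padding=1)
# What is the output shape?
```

Input: (7, 192, 59) -> Output: (7, 384, 19)

Answer: (7, 384, 19)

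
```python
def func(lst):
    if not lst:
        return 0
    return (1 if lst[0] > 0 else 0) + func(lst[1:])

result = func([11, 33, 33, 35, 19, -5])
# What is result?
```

Count of positive elements in [11, 33, 33, 35, 19, -5] = 5

Answer: 5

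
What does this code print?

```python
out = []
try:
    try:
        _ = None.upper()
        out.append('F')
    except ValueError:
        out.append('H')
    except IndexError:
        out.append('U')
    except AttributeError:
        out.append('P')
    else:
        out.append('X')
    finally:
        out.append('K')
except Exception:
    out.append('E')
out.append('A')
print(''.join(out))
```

Execution trace: 'P' (inner except AttributeError) → 'K' (inner finally) → 'A' (after the try/except). Output: PKA

Answer: PKA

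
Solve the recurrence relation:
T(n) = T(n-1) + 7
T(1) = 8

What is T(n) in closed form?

Unrolling: T(n) = T(1) + 7·(n-1) = 8 + 7(n-1) = 7n + 1.

Answer: T(n) = 7n + 1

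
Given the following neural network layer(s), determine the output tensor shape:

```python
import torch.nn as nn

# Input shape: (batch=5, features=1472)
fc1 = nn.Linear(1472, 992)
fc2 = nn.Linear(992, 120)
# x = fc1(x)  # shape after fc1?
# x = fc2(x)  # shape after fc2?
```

Input: (5, 1472) -> after fc1: (5, 992) -> Output: (5, 120)

Answer: (5, 120)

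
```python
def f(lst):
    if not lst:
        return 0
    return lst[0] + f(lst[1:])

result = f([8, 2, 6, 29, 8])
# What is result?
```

8 + 2 + 6 + 29 + 8 + 0 = 53

Answer: 53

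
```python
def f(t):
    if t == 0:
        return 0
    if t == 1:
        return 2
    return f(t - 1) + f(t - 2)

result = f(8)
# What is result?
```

Build up from base cases: f(0)=0, f(1)=2, f(2)=2, f(3)=4, f(4)=6, f(5)=10, f(6)=16, ..., f(8)=42

Answer: 42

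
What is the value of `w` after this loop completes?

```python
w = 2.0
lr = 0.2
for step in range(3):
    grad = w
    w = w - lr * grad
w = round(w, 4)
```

Gradient descent: w = 2.0 * (1 - 0.2)^3
`w` takes the values: 2.0 → 1.6 → 1.28 → 1.024

Answer: 1.024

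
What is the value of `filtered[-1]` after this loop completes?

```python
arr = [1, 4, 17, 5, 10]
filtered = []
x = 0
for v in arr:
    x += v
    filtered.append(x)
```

Cumulative sum ends at 37
`filtered` takes the values: [] → [1] → [1, 5] → [1, 5, 22] → [1, 5, 22, 27] → [1, 5, 22, 27, 37]
So `filtered[-1]` = 37

Answer: 37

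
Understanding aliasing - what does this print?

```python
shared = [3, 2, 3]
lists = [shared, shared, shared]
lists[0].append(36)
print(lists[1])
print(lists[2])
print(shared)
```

Key concept: list of same reference.
Step by step:
`shared = [3, 2, 3]` → shared = [3, 2, 3]
`lists = [shared, shared, shared]` → lists = [[3, 2, 3], [3, 2, 3], [3, 2, 3]]
`lists[0].append(36)` → shared = [3, 2, 3, 36]; lists = [[3, 2, 3, 36], [3, 2, 3, 36], [3, 2, 3, 36]]
`print(lists[1])` → prints [3, 2, 3, 36]
`print(lists[2])` → prints [3, 2, 3, 36]
`print(shared)` → prints [3, 2, 3, 36]

Answer:
[3, 2, 3, 36]
[3, 2, 3, 36]
[3, 2, 3, 36]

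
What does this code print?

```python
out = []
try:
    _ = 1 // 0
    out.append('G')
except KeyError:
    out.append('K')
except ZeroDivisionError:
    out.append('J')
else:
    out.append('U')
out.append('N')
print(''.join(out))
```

Execution trace: 'J' (except ZeroDivisionError) → 'N' (after the try/except). Output: JN

Answer: JN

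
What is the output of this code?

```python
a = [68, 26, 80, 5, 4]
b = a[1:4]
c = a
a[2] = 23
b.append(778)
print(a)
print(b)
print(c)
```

Key concept: slice vs alias.
Step by step:
`a = [68, 26, 80, 5, 4]` → a = [68, 26, 80, 5, 4]
`b = a[1:4]` → b = [26, 80, 5]
`c = a` → c = [68, 26, 80, 5, 4] (same object as a)
`a[2] = 23` → a = [68, 26, 23, 5, 4] (same object as c); c = [68, 26, 23, 5, 4] (same object as a)
`b.append(778)` → b = [26, 80, 5, 778]
`print(a)` → prints [68, 26, 23, 5, 4]
`print(b)` → prints [26, 80, 5, 778]
`print(c)` → prints [68, 26, 23, 5, 4]

Answer:
[68, 26, 23, 5, 4]
[26, 80, 5, 778]
[68, 26, 23, 5, 4]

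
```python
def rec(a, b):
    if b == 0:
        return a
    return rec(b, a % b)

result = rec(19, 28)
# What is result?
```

rec(19, 28) -> rec(28, 19) -> rec(19, 9) -> rec(9, 1) -> rec(1, 0) -> 1

Answer: 1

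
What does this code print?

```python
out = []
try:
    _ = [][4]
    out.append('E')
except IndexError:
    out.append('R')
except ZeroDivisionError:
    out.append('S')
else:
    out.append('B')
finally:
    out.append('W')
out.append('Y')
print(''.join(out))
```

Execution trace: 'R' (except IndexError) → 'W' (finally) → 'Y' (after the try/except). Output: RWY

Answer: RWY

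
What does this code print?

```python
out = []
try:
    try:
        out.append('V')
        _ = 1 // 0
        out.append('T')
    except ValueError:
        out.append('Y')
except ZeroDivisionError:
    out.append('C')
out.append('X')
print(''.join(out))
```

Execution trace: 'V' (try body) → 'C' (outer except ZeroDivisionError) → 'X' (after the try/except). Output: VCX

Answer: VCX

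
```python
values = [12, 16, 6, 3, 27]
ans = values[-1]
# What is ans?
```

Trace:
`values = [12, 16, 6, 3, 27]` → values = [12, 16, 6, 3, 27]
`ans = values[-1]` → ans = 27
So ans = 27

Answer: 27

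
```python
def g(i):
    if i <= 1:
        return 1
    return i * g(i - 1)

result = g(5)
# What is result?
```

g(5) = 5 * 4 * 3 * 2 * 1 = 120

Answer: 120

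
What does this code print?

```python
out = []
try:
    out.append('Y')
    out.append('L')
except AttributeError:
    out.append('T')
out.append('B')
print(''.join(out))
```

Execution trace: 'Y' (try body) → 'L' (try body, no exception) → 'B' (after the try/except). Output: YLB

Answer: YLB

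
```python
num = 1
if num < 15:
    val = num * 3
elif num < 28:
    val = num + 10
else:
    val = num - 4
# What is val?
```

Trace:
`num = 1` → num = 1
`if num < 15: ...` → num < 15 is True → val = 3
So val = 3

Answer: 3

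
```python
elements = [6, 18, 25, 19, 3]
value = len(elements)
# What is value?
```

Trace:
`elements = [6, 18, 25, 19, 3]` → elements = [6, 18, 25, 19, 3]
`value = len(elements)` → value = 5
So value = 5

Answer: 5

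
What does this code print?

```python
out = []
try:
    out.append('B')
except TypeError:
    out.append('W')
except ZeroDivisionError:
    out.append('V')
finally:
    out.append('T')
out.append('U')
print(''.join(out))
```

Execution trace: 'B' (try body, no exception) → 'T' (finally) → 'U' (after the try/except). Output: BTU

Answer: BTU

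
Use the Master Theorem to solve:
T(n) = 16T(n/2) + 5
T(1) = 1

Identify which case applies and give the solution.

a=16, b=2, f(n)=5. log_2(16) = 4. Since c=0 < 4, Case 1 applies: T(n) = Θ(n^log_b(a)) = O(n^4).

Answer: O(n^4) - Case 1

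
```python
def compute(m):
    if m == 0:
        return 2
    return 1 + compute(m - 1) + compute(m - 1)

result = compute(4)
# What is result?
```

compute(m) = 1 + 2·compute(m-1), compute(0)=2. Closed form: (2+1)·2^4 - 1 = 47.

Answer: 47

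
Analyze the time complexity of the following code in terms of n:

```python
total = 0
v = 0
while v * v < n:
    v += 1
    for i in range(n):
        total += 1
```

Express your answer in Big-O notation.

Each loop level contributes: √n × n. Multiplying the contributions gives O(n√n).

Answer: O(n√n)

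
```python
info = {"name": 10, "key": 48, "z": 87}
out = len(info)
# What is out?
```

Trace:
`info = {"name": 10, "key": 48, "z": 87}` → info = {'name': 10, 'key': 48, 'z': 87}
`out = len(info)` → out = 3
So out = 3

Answer: 3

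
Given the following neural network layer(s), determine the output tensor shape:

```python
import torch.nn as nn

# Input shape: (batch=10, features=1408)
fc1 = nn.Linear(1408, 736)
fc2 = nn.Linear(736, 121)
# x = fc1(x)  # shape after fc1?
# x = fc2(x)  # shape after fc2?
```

Input: (10, 1408) -> after fc1: (10, 736) -> Output: (10, 121)

Answer: (10, 121)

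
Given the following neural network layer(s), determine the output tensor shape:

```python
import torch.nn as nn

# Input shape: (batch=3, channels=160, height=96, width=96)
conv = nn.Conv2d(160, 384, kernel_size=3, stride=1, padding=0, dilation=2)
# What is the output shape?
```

Input: (3, 160, 96, 96) -> Output: (3, 384, 92, 92)

Answer: (3, 384, 92, 92)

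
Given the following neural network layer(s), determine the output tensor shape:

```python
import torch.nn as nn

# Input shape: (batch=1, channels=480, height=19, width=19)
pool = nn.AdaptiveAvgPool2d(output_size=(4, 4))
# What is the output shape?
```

Input: (1, 480, 19, 19) -> Output: (1, 480, 4, 4)

Answer: (1, 480, 4, 4)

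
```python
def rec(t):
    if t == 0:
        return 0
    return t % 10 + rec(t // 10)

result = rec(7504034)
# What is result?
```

Sum of digits of 7504034: 4 + 3 + 0 + 4 + 0 + 5 + 7 = 23

Answer: 23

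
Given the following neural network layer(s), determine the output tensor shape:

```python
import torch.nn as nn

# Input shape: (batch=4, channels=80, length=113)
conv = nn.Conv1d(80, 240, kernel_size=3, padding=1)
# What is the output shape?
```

Input: (4, 80, 113) -> Output: (4, 240, 113)

Answer: (4, 240, 113)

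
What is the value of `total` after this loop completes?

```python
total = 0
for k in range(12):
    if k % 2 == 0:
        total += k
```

Sum of even numbers 0 to 11
`total` takes the values: 0 → 2 → 6 → 12 → 20 → 30

Answer: 30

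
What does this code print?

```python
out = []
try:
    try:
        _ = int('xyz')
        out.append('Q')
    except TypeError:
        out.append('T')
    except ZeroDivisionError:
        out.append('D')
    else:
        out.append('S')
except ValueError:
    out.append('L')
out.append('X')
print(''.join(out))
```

Execution trace: 'L' (outer except ValueError) → 'X' (after the try/except). Output: LX

Answer: LX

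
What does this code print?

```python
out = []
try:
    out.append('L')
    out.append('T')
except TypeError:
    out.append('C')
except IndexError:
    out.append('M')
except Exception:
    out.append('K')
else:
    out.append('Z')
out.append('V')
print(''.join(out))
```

Execution trace: 'L' (try body) → 'T' (try body, no exception) → 'Z' (else) → 'V' (after the try/except). Output: LTZV

Answer: LTZV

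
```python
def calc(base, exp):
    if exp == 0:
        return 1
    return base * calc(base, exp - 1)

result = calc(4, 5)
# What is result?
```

calc(4, 5) = 4 * 4 * 4 * 4 * 4 = 1024

Answer: 1024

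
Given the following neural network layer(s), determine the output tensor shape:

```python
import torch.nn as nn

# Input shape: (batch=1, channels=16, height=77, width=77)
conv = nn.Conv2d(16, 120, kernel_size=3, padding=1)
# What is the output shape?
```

Input: (1, 16, 77, 77) -> Output: (1, 120, 77, 77)

Answer: (1, 120, 77, 77)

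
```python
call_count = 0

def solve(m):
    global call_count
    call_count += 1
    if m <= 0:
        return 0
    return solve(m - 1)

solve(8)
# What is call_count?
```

Linear recursion stepping by 1: 9 calls from m=8 down to ≤0.

Answer: 9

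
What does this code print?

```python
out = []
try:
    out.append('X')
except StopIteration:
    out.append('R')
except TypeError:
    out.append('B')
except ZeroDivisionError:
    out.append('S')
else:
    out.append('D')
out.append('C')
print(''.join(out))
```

Execution trace: 'X' (try body, no exception) → 'D' (else) → 'C' (after the try/except). Output: XDC

Answer: XDC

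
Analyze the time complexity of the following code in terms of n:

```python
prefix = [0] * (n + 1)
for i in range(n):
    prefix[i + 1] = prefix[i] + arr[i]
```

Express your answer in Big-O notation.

This is Prefix sum computation. Time complexity: O(n).

Answer: O(n)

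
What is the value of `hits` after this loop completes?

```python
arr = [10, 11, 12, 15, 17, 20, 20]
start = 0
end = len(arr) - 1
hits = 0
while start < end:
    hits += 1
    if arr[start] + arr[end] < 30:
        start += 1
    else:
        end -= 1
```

Steps to find pair summing to 30
`hits` takes the values: 0 → 1 → 2 → 3 → 4 → 5 → 6

Answer: 6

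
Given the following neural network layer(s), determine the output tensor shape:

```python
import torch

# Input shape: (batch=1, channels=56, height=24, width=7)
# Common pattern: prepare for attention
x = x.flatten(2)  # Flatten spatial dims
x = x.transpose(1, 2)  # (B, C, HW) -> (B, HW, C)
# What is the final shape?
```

Input: (1, 56, 24, 7) -> after flatten(2): (1, 56, 168) -> Output: (1, 168, 56)

Answer: (1, 168, 56)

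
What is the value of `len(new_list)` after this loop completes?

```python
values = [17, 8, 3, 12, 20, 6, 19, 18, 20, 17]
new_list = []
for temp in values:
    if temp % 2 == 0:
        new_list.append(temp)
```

Count even numbers in [17, 8, 3, 12, 20, 6, 19, 18, 20, 17]
`new_list` takes the values: [] → [8] → [8, 12] → [8, 12, 20] → [8, 12, 20, 6] → [8, 12, 20, 6, 18] → [8, 12, 20, 6, 18, 20]
So `len(new_list)` = 6

Answer: 6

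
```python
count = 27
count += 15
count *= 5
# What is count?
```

Trace:
`count = 27` → count = 27
`count += 15` → count = 42
`count *= 5` → count = 210
So count = 210

Answer: 210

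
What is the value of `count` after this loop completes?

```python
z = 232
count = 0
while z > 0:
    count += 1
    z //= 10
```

Count digits by repeated division by 10
`count` takes the values: 0 → 1 → 2 → 3

Answer: 3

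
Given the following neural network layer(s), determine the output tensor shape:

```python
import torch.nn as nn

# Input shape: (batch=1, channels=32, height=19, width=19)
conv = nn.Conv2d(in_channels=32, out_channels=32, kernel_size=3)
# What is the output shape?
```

Input: (1, 32, 19, 19) -> Output: (1, 32, 17, 17)

Answer: (1, 32, 17, 17)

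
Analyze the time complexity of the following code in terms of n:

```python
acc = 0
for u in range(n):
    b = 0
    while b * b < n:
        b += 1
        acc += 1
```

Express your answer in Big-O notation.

Each loop level contributes: n × √n. Multiplying the contributions gives O(n√n).

Answer: O(n√n)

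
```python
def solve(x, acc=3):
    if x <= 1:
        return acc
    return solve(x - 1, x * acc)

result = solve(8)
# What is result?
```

Accumulator trace (n, acc): (8, 3) -> (7, 24) -> (6, 168) -> (5, 1008) -> (4, 5040) -> (3, 20160) -> (2, 60480) -> (1, 120960) -> return 120960

Answer: 120960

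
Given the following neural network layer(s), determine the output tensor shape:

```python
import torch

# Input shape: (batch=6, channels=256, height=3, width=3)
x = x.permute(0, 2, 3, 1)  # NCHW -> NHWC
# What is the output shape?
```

Input: (6, 256, 3, 3) -> Output: (6, 3, 3, 256)

Answer: (6, 3, 3, 256)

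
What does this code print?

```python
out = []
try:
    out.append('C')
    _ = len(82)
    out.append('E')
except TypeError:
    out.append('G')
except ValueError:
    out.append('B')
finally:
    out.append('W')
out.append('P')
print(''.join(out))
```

Execution trace: 'C' (try body) → 'G' (except TypeError) → 'W' (finally) → 'P' (after the try/except). Output: CGWP

Answer: CGWP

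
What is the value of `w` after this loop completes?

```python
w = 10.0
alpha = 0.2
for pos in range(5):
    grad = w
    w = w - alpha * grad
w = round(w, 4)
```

Gradient descent: w = 10.0 * (1 - 0.2)^5
`w` takes the values: 10.0 → 8.0 → 6.4 → 5.12 → 4.096 → 3.2768

Answer: 3.2768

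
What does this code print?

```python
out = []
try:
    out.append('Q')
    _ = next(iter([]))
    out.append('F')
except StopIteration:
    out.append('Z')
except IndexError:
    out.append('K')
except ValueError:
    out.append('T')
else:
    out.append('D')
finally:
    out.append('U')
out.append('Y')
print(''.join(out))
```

Execution trace: 'Q' (try body) → 'Z' (except StopIteration) → 'U' (finally) → 'Y' (after the try/except). Output: QZUY

Answer: QZUY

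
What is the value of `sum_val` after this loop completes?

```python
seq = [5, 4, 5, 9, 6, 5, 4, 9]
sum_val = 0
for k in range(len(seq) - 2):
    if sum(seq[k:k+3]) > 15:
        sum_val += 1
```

Count windows with sum > 15
`sum_val` takes the values: 0 → 1 → 2 → 3 → 4

Answer: 4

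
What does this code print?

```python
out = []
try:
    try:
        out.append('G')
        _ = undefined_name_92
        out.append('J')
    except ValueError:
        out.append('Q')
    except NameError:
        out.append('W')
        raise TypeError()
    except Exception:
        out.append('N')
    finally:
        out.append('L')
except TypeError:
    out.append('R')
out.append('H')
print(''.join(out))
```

Execution trace: 'G' (inner try body) → 'W' (inner except NameError) → 'L' (inner finally) → 'R' (outer except TypeError) → 'H' (after the try/except). Output: GWLRH

Answer: GWLRH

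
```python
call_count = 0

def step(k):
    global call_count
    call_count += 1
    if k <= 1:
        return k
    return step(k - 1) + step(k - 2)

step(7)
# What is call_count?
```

Calls(k) = 1 + Calls(k-1) + Calls(k-2); Calls(0)=Calls(1)=1. For k=7 this gives 41.

Answer: 41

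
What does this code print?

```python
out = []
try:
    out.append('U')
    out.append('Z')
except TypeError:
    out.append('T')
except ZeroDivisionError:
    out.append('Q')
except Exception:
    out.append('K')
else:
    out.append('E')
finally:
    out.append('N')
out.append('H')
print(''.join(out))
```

Execution trace: 'U' (try body) → 'Z' (try body, no exception) → 'E' (else) → 'N' (finally) → 'H' (after the try/except). Output: UZENH

Answer: UZENH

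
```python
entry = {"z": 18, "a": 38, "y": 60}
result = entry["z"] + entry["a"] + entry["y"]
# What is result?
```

Trace:
`entry = {"z": 18, "a": 38, "y": 60}` → entry = {'z': 18, 'a': 38, 'y': 60}
`result = entry["z"] + entry["a"] + entry["y"]` → result = 116
So result = 116

Answer: 116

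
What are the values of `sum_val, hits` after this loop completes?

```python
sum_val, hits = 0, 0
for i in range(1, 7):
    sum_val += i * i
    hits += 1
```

Sum of squares and count
`sum_val, hits` takes the values: (0, 0) → (1, 0) → (1, 1) → (5, 1) → (5, 2) → (14, 2) → (14, 3) → (30, 3) → (30, 4) → (55, 4) → (55, 5) → (91, 5) → (91, 6)

Answer: 91, 6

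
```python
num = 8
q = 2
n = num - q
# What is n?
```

Trace:
`num = 8` → num = 8
`q = 2` → q = 2
`n = num - q` → n = 6
So n = 6

Answer: 6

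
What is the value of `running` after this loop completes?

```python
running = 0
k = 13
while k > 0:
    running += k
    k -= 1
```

Sum 13 down to 1
`running` takes the values: 0 → 13 → 25 → 36 → 46 → 55 → 63 → 70 → 76 → 81 → 85 → 88 → 90 → 91

Answer: 91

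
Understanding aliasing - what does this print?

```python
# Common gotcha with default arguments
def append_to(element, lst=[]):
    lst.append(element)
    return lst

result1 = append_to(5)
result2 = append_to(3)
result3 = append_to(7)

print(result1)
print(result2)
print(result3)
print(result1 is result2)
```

Key concept: mutable default argument gotcha.
Step by step:
`result1 = append_to(5)` → result1 = [5]
`result2 = append_to(3)` → result1 = [5, 3] (same object as result2); result2 = [5, 3] (same object as result1)
`result3 = append_to(7)` → result1 = [5, 3, 7] (same object as result2, result3); result2 = [5, 3, 7] (same object as result1, result3); result3 = [5, 3, 7] (same object as result1, result2)
`print(result1)` → prints [5, 3, 7]
`print(result2)` → prints [5, 3, 7]
`print(result3)` → prints [5, 3, 7]
`print(result1 is result2)` → prints True

Answer:
[5, 3, 7]
[5, 3, 7]
[5, 3, 7]
True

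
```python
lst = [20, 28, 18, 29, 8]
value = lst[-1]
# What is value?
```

Trace:
`lst = [20, 28, 18, 29, 8]` → lst = [20, 28, 18, 29, 8]
`value = lst[-1]` → value = 8
So value = 8

Answer: 8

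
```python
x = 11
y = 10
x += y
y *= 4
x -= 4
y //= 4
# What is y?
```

Trace:
`x = 11` → x = 11
`y = 10` → y = 10
`x += y` → x = 21
`y *= 4` → y = 40
`x -= 4` → x = 17
`y //= 4` → y = 10
So y = 10

Answer: 10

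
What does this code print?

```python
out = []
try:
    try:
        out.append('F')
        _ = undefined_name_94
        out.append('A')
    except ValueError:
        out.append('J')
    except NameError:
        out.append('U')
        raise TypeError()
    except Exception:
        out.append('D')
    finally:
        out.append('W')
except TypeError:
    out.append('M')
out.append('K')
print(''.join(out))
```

Execution trace: 'F' (inner try body) → 'U' (inner except NameError) → 'W' (inner finally) → 'M' (outer except TypeError) → 'K' (after the try/except). Output: FUWMK

Answer: FUWMK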